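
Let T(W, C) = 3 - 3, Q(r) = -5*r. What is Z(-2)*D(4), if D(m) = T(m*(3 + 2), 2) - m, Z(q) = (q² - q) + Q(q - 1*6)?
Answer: -184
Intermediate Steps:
T(W, C) = 0
Z(q) = 30 + q² - 6*q (Z(q) = (q² - q) - 5*(q - 1*6) = (q² - q) - 5*(q - 6) = (q² - q) - 5*(-6 + q) = (q² - q) + (30 - 5*q) = 30 + q² - 6*q)
D(m) = -m (D(m) = 0 - m = -m)
Z(-2)*D(4) = (30 + (-2)² - 6*(-2))*(-1*4) = (30 + 4 + 12)*(-4) = 46*(-4) = -184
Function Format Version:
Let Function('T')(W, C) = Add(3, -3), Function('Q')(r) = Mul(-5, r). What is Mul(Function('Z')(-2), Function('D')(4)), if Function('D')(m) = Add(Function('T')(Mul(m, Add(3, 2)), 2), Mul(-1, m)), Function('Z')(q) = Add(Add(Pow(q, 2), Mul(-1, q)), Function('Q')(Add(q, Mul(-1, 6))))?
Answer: -184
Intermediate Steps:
Function('T')(W, C) = 0
Function('Z')(q) = Add(30, Pow(q, 2), Mul(-6, q)) (Function('Z')(q) = Add(Add(Pow(q, 2), Mul(-1, q)), Mul(-5, Add(q, Mul(-1, 6)))) = Add(Add(Pow(q, 2), Mul(-1, q)), Mul(-5, Add(q, -6))) = Add(Add(Pow(q, 2), Mul(-1, q)), Mul(-5, Add(-6, q))) = Add(Add(Pow(q, 2), Mul(-1, q)), Add(30, Mul(-5, q))) = Add(30, Pow(q, 2), Mul(-6, q)))
Function('D')(m) = Mul(-1, m) (Function('D')(m) = Add(0, Mul(-1, m)) = Mul(-1, m))
Mul(Function('Z')(-2), Function('D')(4)) = Mul(Add(30, Pow(-2, 2), Mul(-6, -2)), Mul(-1, 4)) = Mul(Add(30, 4, 12), -4) = Mul(46, -4) = -184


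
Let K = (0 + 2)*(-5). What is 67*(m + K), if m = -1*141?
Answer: -10117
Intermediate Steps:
m = -141
K = -10 (K = 2*(-5) = -10)
67*(m + K) = 67*(-141 - 10) = 67*(-151) = -10117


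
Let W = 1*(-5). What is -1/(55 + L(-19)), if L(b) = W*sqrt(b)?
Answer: -11/700 - I*sqrt(19)/700 ≈ -0.015714 - 0.006227*I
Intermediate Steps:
W = -5
L(b) = -5*sqrt(b)
-1/(55 + L(-19)) = -1/(55 - 5*I*sqrt(19))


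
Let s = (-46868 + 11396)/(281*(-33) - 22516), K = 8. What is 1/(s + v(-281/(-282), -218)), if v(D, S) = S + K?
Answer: -31789/6640218 ≈ -0.0047873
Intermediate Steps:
v(D, S) = 8 + S (v(D, S) = S + 8 = 8 + S)
s = 35472/31789 (s = -35472/(-9273 - 22516) = -35472/(-31789) = -35472*(-1/31789) = 35472/31789 ≈ 1.1159)
1/(s + v(-281/(-282), -218)) = 1/(35472/31789 + (8 - 218)) = 1/(35472/31789 - 210) = 1/(-6640218/31789) = -31789/6640218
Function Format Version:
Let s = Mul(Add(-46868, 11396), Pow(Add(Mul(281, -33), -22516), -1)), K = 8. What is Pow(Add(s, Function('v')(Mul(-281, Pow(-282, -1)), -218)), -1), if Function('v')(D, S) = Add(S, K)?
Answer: Rational(-31789, 6640218) ≈ -0.0047873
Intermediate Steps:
Function('v')(D, S) = Add(8, S) (Function('v')(D, S) = Add(S, 8) = Add(8, S))
s = Rational(35472, 31789) (s = Mul(-35472, Pow(Add(-9273, -22516), -1)) = Mul(-35472, Pow(-31789, -1)) = Mul(-35472, Rational(-1, 31789)) = Rational(35472, 31789) ≈ 1.1159)
Pow(Add(s, Function('v')(Mul(-281, Pow(-282, -1)), -218)), -1) = Pow(Add(Rational(35472, 31789), Add(8, -218)), -1) = Pow(Add(Rational(35472, 31789), -210), -1) = Pow(Rational(-6640218, 31789), -1) = Rational(-31789, 6640218)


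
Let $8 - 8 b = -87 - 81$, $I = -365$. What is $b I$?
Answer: $-8030$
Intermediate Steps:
$b = 22$ ($b = 1 - \frac{-87 - 81}{8} = 1 - -21 = 1 + 21 = 22$)
$b I = 22 \left(-365\right) = -8030$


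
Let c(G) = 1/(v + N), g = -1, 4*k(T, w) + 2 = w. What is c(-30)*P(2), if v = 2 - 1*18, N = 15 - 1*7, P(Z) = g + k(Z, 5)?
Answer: 1/32 ≈ 0.031250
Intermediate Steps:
k(T, w) = -½ + w/4
P(Z) = -¼ (P(Z) = -1 + (-½ + (¼)*5) = -1 + (-½ + 5/4) = -1 + ¾ = -¼)
N = 8 (N = 15 - 7 = 8)
v = -16 (v = 2 - 18 = -16)
c(G) = -⅛ (c(G) = 1/(-16 + 8) = 1/(-8) = -⅛)
c(-30)*P(2) = -⅛*(-¼) = 1/32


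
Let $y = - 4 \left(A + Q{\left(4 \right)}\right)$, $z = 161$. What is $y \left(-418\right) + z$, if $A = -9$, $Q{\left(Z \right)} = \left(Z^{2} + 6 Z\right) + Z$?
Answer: $58681$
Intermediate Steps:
$Q{\left(Z \right)} = Z^{2} + 7 Z$
$y = -140$ ($y = - 4 \left(-9 + 4 \left(7 + 4\right)\right) = - 4 \left(-9 + 4 \cdot 11\right) = - 4 \left(-9 + 44\right) = \left(-4\right) 35 = -140$)
$y \left(-418\right) + z = \left(-140\right) \left(-418\right) + 161 = 58520 + 161 = 58681$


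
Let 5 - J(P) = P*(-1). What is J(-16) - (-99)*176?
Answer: 17413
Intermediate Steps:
J(P) = 5 + P (J(P) = 5 - P*(-1) = 5 - (-1)*P = 5 + P)
J(-16) - (-99)*176 = (5 - 16) - (-99)*176 = -11 - 1*(-17424) = -11 + 17424 = 17413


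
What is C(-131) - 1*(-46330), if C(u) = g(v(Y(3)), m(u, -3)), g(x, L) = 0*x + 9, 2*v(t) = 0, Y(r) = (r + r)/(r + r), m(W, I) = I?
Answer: 46339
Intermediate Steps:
Y(r) = 1 (Y(r) = (2*r)/((2*r)) = (2*r)*(1/(2*r)) = 1)
v(t) = 0 (v(t) = (1/2)*0 = 0)
g(x, L) = 9 (g(x, L) = 0 + 9 = 9)
C(u) = 9
C(-131) - 1*(-46330) = 9 - 1*(-46330) = 9 + 46330 = 46339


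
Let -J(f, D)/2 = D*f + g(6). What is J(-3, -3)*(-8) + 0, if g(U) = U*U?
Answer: 720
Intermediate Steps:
g(U) = U²
J(f, D) = -72 - 2*D*f (J(f, D) = -2*(D*f + 6²) = -2*(D*f + 36) = -2*(36 + D*f) = -72 - 2*D*f)
J(-3, -3)*(-8) + 0 = (-72 - 2*(-3)*(-3))*(-8) + 0 = (-72 - 18)*(-8) + 0 = -90*(-8) + 0 = 720 + 0 = 720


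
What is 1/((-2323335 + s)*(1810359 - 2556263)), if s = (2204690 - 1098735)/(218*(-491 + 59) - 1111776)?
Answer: 75372/130618587168096625 ≈ 5.7704e-13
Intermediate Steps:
s = -1105955/1205952 (s = 1105955/(218*(-432) - 1111776) = 1105955/(-94176 - 1111776) = 1105955/(-1205952) = 1105955*(-1/1205952) = -1105955/1205952 ≈ -0.91708)
1/((-2323335 + s)*(1810359 - 2556263)) = 1/((-2323335 - 1105955/1205952)*(1810359 - 2556263)) = 1/(-2801831595875/1205952*(-745904)) = 1/(130618587168096625/75372) = 75372/130618587168096625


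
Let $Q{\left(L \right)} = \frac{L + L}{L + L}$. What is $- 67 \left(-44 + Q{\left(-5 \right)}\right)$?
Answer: $2881$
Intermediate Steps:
$Q{\left(L \right)} = 1$ ($Q{\left(L \right)} = \frac{2 L}{2 L} = 2 L \frac{1}{2 L} = 1$)
$- 67 \left(-44 + Q{\left(-5 \right)}\right) = - 67 \left(-44 + 1\right) = \left(-67\right) \left(-43\right) = 2881$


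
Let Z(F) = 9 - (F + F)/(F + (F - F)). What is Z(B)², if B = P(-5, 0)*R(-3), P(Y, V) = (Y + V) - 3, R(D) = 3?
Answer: 49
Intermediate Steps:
P(Y, V) = -3 + V + Y (P(Y, V) = (V + Y) - 3 = -3 + V + Y)
B = -24 (B = (-3 + 0 - 5)*3 = -8*3 = -24)
Z(F) = 7 (Z(F) = 9 - 2*F/(F + 0) = 9 - 2*F/F = 9 - 1*2 = 9 - 2 = 7)
Z(B)² = 7² = 49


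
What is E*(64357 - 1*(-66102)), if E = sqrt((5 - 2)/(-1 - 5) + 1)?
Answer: 130459*sqrt(2)/2 ≈ 92249.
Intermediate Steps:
E = sqrt(2)/2 (E = sqrt(3/(-6) + 1) = sqrt(3*(-1/6) + 1) = sqrt(-1/2 + 1) = sqrt(1/2) = sqrt(2)/2 ≈ 0.70711)
E*(64357 - 1*(-66102)) = (sqrt(2)/2)*(64357 - 1*(-66102)) = (sqrt(2)/2)*(64357 + 66102) = (sqrt(2)/2)*130459 = 130459*sqrt(2)/2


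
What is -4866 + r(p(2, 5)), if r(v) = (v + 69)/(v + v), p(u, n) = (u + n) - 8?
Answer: -4900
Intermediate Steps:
p(u, n) = -8 + n + u (p(u, n) = (n + u) - 8 = -8 + n + u)
r(v) = (69 + v)/(2*v) (r(v) = (69 + v)/((2*v)) = (69 + v)*(1/(2*v)) = (69 + v)/(2*v))
-4866 + r(p(2, 5)) = -4866 + (69 + (-8 + 5 + 2))/(2*(-8 + 5 + 2)) = -4866 + (½)*(69 - 1)/(-1) = -4866 + (½)*(-1)*68 = -4866 - 34 = -4900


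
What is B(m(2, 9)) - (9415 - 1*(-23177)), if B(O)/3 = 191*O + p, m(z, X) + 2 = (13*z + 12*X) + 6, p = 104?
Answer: 46794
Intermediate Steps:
m(z, X) = 4 + 12*X + 13*z (m(z, X) = -2 + ((13*z + 12*X) + 6) = -2 + ((12*X + 13*z) + 6) = -2 + (6 + 12*X + 13*z) = 4 + 12*X + 13*z)
B(O) = 312 + 573*O (B(O) = 3*(191*O + 104) = 3*(104 + 191*O) = 312 + 573*O)
B(m(2, 9)) - (9415 - 1*(-23177)) = (312 + 573*(4 + 12*9 + 13*2)) - (9415 - 1*(-23177)) = (312 + 573*(4 + 108 + 26)) - (9415 + 23177) = (312 + 573*138) - 1*32592 = (312 + 79074) - 32592 = 79386 - 32592 = 46794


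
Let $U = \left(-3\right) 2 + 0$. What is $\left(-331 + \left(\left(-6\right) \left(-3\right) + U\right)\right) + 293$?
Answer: $-26$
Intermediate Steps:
$U = -6$ ($U = -6 + 0 = -6$)
$\left(-331 + \left(\left(-6\right) \left(-3\right) + U\right)\right) + 293 = \left(-331 - -12\right) + 293 = \left(-331 + \left(18 - 6\right)\right) + 293 = \left(-331 + 12\right) + 293 = -319 + 293 = -26$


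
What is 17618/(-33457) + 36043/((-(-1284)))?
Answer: 1183269139/42958788 ≈ 27.544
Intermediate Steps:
17618/(-33457) + 36043/((-(-1284))) = 17618*(-1/33457) + 36043/((-1*(-1284))) = -17618/33457 + 36043/1284 = 1183269139/42958788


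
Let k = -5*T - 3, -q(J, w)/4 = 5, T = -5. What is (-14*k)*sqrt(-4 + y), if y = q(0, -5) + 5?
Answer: -308*I*sqrt(19) ≈ -1342.5*I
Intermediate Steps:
q(J, w) = -20 (q(J, w) = -4*5 = -20)
y = -15 (y = -20 + 5 = -15)
k = 22 (k = -5*(-5) - 3 = 25 - 3 = 22)
(-14*k)*sqrt(-4 + y) = (-14*22)*sqrt(-4 - 15) = -308*I*sqrt(19)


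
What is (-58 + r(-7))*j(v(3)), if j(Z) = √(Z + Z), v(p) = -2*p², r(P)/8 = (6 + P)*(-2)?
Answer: -252*I ≈ -252.0*I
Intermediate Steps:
r(P) = -96 - 16*P (r(P) = 8*((6 + P)*(-2)) = 8*(-12 - 2*P) = -96 - 16*P)
j(Z) = √2*√Z (j(Z) = √(2*Z) = √2*√Z)
(-58 + r(-7))*j(v(3)) = (-58 + (-96 - 16*(-7)))*(√2*√(-2*3²)) = (-58 + (-96 + 112))*(√2*√(-2*9)) = (-58 + 16)*(√2*√(-18)) = -42*√2*3*I*√2 = -252*I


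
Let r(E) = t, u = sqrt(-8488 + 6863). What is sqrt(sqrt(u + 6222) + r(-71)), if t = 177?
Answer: sqrt(177 + sqrt(6222 + 5*I*sqrt(65))) ≈ 15.996 + 0.00799*I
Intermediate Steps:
u = 5*I*sqrt(65) (u = sqrt(-1625) = 5*I*sqrt(65) ≈ 40.311*I)
r(E) = 177
sqrt(sqrt(u + 6222) + r(-71)) = sqrt(sqrt(5*I*sqrt(65) + 6222) + 177) = sqrt(sqrt(6222 + 5*I*sqrt(65)) + 177) = sqrt(177 + sqrt(6222 + 5*I*sqrt(65)))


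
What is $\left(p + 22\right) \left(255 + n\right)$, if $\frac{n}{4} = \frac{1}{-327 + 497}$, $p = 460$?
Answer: $\frac{10448314}{85} \approx 1.2292 \cdot 10^{5}$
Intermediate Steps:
$n = \frac{2}{85}$ ($n = \frac{4}{-327 + 497} = \frac{4}{170} = 4 \cdot \frac{1}{170} = \frac{2}{85} \approx 0.023529$)
$\left(p + 22\right) \left(255 + n\right) = \left(460 + 22\right) \left(255 + \frac{2}{85}\right) = 482 \cdot \frac{21677}{85} = \frac{10448314}{85}$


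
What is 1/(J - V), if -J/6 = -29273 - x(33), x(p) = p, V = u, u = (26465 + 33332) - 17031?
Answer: 1/133070 ≈ 7.5148e-6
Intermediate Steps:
u = 42766 (u = 59797 - 17031 = 42766)
V = 42766
J = 175836 (J = -6*(-29273 - 1*33) = -6*(-29273 - 33) = -6*(-29306) = 175836)
1/(J - V) = 1/(175836 - 1*42766) = 1/(175836 - 42766) = 1/133070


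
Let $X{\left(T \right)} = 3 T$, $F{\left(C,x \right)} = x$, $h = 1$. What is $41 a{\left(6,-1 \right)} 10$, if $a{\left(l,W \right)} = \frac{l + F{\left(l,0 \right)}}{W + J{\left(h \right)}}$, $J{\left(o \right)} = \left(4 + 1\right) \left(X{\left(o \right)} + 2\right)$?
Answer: $\frac{205}{2} \approx 102.5$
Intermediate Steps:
$J{\left(o \right)} = 10 + 15 o$ ($J{\left(o \right)} = \left(4 + 1\right) \left(3 o + 2\right) = 5 \left(2 + 3 o\right) = 10 + 15 o$)
$a{\left(l,W \right)} = \frac{l}{25 + W}$ ($a{\left(l,W \right)} = \frac{l + 0}{W + \left(10 + 15 \cdot 1\right)} = \frac{l}{W + \left(10 + 15\right)} = \frac{l}{W + 25} = \frac{l}{25 + W}$)
$41 a{\left(6,-1 \right)} 10 = 41 \frac{6}{25 - 1} \cdot 10 = 41 \cdot \frac{6}{24} \cdot 10 = 41 \cdot 6 \cdot \frac{1}{24} \cdot 10 = 41 \cdot \frac{1}{4} \cdot 10 = \frac{41}{4} \cdot 10 = \frac{205}{2}$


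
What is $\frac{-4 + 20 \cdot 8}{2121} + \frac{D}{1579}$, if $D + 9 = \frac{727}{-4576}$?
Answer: $\frac{346095131}{5108431328} \approx 0.06775$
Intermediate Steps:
$D = - \frac{41911}{4576}$ ($D = -9 + \frac{727}{-4576} = -9 + 727 \left(- \frac{1}{4576}\right) = -9 - \frac{727}{4576} = - \frac{41911}{4576} \approx -9.1589$)
$\frac{-4 + 20 \cdot 8}{2121} + \frac{D}{1579} = \frac{-4 + 20 \cdot 8}{2121} - \frac{41911}{4576 \cdot 1579} = \left(-4 + 160\right) \frac{1}{2121} - \frac{41911}{7225504} = 156 \cdot \frac{1}{2121} - \frac{41911}{7225504} = \frac{52}{707} - \frac{41911}{7225504} = \frac{346095131}{5108431328}$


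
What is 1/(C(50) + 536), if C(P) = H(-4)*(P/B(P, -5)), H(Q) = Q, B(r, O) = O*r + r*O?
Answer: 5/2682 ≈ 0.0018643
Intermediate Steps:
B(r, O) = 2*O*r (B(r, O) = O*r + O*r = 2*O*r)
C(P) = ⅖ (C(P) = -4*P/(2*(-5)*P) = -4*P/((-10*P)) = -4*P*(-1/(10*P)) = -4*(-⅒) = ⅖)
1/(C(50) + 536) = 1/(⅖ + 536) = 1/(2682/5) = 5/2682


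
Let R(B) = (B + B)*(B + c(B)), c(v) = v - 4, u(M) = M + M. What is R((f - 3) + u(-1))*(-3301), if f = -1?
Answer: -633792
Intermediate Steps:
u(M) = 2*M
c(v) = -4 + v
R(B) = 2*B*(-4 + 2*B) (R(B) = (B + B)*(B + (-4 + B)) = (2*B)*(-4 + 2*B) = 2*B*(-4 + 2*B))
R((f - 3) + u(-1))*(-3301) = (4*((-1 - 3) + 2*(-1))*(-2 + ((-1 - 3) + 2*(-1))))*(-3301) = (4*(-4 - 2)*(-2 + (-4 - 2)))*(-3301) = (4*(-6)*(-2 - 6))*(-3301) = (4*(-6)*(-8))*(-3301) = 192*(-3301) = -633792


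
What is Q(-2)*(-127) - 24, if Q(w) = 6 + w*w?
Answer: -1294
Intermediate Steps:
Q(w) = 6 + w²
Q(-2)*(-127) - 24 = (6 + (-2)²)*(-127) - 24 = (6 + 4)*(-127) - 24 = 10*(-127) - 24 = -1270 - 24 = -1294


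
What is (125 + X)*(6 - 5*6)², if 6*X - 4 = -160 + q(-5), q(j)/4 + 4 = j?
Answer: 53568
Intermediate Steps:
q(j) = -16 + 4*j
X = -32 (X = ⅔ + (-160 + (-16 + 4*(-5)))/6 = ⅔ + (-160 + (-16 - 20))/6 = ⅔ + (-160 - 36)/6 = ⅔ + (⅙)*(-196) = ⅔ - 98/3 = -32)
(125 + X)*(6 - 5*6)² = (125 - 32)*(6 - 5*6)² = 93*(6 - 30)² = 93*(-24)² = 93*576 = 53568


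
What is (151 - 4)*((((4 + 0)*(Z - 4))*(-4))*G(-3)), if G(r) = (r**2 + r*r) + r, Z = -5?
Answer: 317520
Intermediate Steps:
G(r) = r + 2*r**2 (G(r) = (r**2 + r**2) + r = 2*r**2 + r = r + 2*r**2)
(151 - 4)*((((4 + 0)*(Z - 4))*(-4))*G(-3)) = (151 - 4)*((((4 + 0)*(-5 - 4))*(-4))*(-3*(1 + 2*(-3)))) = 147*(((4*(-9))*(-4))*(-3*(1 - 6))) = 147*((-36*(-4))*(-3*(-5))) = 147*(144*15) = 147*2160 = 317520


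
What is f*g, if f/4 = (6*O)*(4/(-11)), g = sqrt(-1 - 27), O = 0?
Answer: 0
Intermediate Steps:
g = 2*I*sqrt(7) (g = sqrt(-28) = 2*I*sqrt(7) ≈ 5.2915*I)
f = 0 (f = 4*((6*0)*(4/(-11))) = 4*(0*(4*(-1/11))) = 4*(0*(-4/11)) = 4*0 = 0)
f*g = 0*(2*I*sqrt(7)) = 0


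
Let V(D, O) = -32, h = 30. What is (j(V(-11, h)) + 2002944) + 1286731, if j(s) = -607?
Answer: 3289068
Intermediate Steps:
(j(V(-11, h)) + 2002944) + 1286731 = (-607 + 2002944) + 1286731 = 2002337 + 1286731 = 3289068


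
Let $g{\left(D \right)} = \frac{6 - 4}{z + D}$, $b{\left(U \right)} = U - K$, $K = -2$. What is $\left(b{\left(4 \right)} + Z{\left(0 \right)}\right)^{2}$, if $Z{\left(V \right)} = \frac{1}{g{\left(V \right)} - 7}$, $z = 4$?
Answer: $\frac{5776}{169} \approx 34.177$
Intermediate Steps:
$b{\left(U \right)} = 2 + U$ ($b{\left(U \right)} = U - -2 = U + 2 = 2 + U$)
$g{\left(D \right)} = \frac{2}{4 + D}$ ($g{\left(D \right)} = \frac{6 - 4}{4 + D} = \frac{2}{4 + D}$)
$Z{\left(V \right)} = \frac{1}{-7 + \frac{2}{4 + V}}$ ($Z{\left(V \right)} = \frac{1}{\frac{2}{4 + V} - 7} = \frac{1}{-7 + \frac{2}{4 + V}}$)
$\left(b{\left(4 \right)} + Z{\left(0 \right)}\right)^{2} = \left(\left(2 + 4\right) + \frac{-4 - 0}{26 + 7 \cdot 0}\right)^{2} = \left(6 + \frac{-4 + 0}{26 + 0}\right)^{2} = \left(6 + \frac{1}{26} \left(-4\right)\right)^{2} = \left(6 - \frac{2}{13}\right)^{2} = \left(\frac{76}{13}\right)^{2} = \frac{5776}{169}$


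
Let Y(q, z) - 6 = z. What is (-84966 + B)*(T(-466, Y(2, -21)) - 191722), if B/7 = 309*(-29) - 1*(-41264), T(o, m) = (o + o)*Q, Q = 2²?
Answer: -27588744750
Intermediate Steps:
Y(q, z) = 6 + z
Q = 4
T(o, m) = 8*o (T(o, m) = (o + o)*4 = (2*o)*4 = 8*o)
B = 226121 (B = 7*(309*(-29) - 1*(-41264)) = 7*(-8961 + 41264) = 7*32303 = 226121)
(-84966 + B)*(T(-466, Y(2, -21)) - 191722) = (-84966 + 226121)*(8*(-466) - 191722) = 141155*(-3728 - 191722) = 141155*(-195450) = -27588744750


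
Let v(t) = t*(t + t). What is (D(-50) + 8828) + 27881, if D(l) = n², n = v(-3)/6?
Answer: 36718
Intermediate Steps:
v(t) = 2*t² (v(t) = t*(2*t) = 2*t²)
n = 3 (n = (2*(-3)²)/6 = (2*9)*(⅙) = 18*(⅙) = 3)
D(l) = 9 (D(l) = 3² = 9)
(D(-50) + 8828) + 27881 = (9 + 8828) + 27881 = 8837 + 27881 = 36718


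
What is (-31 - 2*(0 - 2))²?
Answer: 729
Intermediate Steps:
(-31 - 2*(0 - 2))² = (-31 - 2*(-2))² = (-31 + 4)² = (-27)² = 729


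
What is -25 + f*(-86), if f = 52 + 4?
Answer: -4841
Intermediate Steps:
f = 56
-25 + f*(-86) = -25 + 56*(-86) = -25 - 4816 = -4841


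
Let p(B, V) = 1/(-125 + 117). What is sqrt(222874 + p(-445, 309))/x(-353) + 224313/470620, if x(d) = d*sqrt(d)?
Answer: 224313/470620 + I*sqrt(1258791646)/498436 ≈ 0.47663 + 0.071182*I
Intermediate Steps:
p(B, V) = -1/8 (p(B, V) = 1/(-8) = -1/8)
x(d) = d**(3/2)
sqrt(222874 + p(-445, 309))/x(-353) + 224313/470620 = sqrt(222874 - 1/8)/((-353)**(3/2)) + 224313/470620 = sqrt(1782991/8)/((-353*I*sqrt(353))) + 224313*(1/470620) = (sqrt(3565982)/4)*(I*sqrt(353)/124609) + 224313/470620 = I*sqrt(1258791646)/498436 + 224313/470620 = 224313/470620 + I*sqrt(1258791646)/498436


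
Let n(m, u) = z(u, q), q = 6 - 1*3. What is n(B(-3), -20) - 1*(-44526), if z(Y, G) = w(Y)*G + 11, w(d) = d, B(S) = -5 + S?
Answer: 44477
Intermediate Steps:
q = 3 (q = 6 - 3 = 3)
z(Y, G) = 11 + G*Y (z(Y, G) = Y*G + 11 = G*Y + 11 = 11 + G*Y)
n(m, u) = 11 + 3*u
n(B(-3), -20) - 1*(-44526) = (11 + 3*(-20)) - 1*(-44526) = (11 - 60) + 44526 = -49 + 44526 = 44477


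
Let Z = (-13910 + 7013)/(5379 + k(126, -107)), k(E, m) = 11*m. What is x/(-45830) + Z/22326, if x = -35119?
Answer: 49914129983/65143770260 ≈ 0.76622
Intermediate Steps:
Z = -627/382 (Z = (-13910 + 7013)/(5379 + 11*(-107)) = -6897/(5379 - 1177) = -6897/4202 = -6897*1/4202 = -627/382 ≈ -1.6414)
x/(-45830) + Z/22326 = -35119/(-45830) - 627/382/22326 = -35119*(-1/45830) - 627/382*1/22326 = 35119/45830 - 209/2842844 = 49914129983/65143770260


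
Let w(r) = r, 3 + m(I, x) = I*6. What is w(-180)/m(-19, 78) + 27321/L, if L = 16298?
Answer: 681133/211874 ≈ 3.2148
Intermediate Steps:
m(I, x) = -3 + 6*I (m(I, x) = -3 + I*6 = -3 + 6*I)
w(-180)/m(-19, 78) + 27321/L = -180/(-3 + 6*(-19)) + 27321/16298 = -180/(-3 - 114) + 27321*(1/16298) = -180/(-117) + 27321/16298 = -180*(-1/117) + 27321/16298 = 20/13 + 27321/16298 = 681133/211874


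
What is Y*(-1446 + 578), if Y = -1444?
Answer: 1253392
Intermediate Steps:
Y*(-1446 + 578) = -1444*(-1446 + 578) = -1444*(-868) = 1253392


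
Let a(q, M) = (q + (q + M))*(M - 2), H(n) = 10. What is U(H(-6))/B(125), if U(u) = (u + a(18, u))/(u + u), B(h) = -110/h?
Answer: -945/44 ≈ -21.477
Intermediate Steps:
a(q, M) = (-2 + M)*(M + 2*q) (a(q, M) = (q + (M + q))*(-2 + M) = (M + 2*q)*(-2 + M) = (-2 + M)*(M + 2*q))
U(u) = (-72 + u² + 35*u)/(2*u) (U(u) = (u + (u² - 4*18 - 2*u + 2*u*18))/(u + u) = (u + (u² - 72 - 2*u + 36*u))/((2*u)) = (u + (-72 + u² + 34*u))*(1/(2*u)) = (-72 + u² + 35*u)*(1/(2*u)) = (-72 + u² + 35*u)/(2*u))
U(H(-6))/B(125) = (35/2 + (½)*10 - 36/10)/((-110/125)) = (35/2 + 5 - 36*⅒)/((-110*1/125)) = (35/2 + 5 - 18/5)/(-22/25) = (189/10)*(-25/22) = -945/44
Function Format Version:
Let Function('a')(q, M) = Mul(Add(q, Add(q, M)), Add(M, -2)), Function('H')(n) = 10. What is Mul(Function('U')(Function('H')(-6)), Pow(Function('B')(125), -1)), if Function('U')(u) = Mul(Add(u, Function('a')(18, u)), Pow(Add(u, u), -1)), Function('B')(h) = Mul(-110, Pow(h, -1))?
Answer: Rational(-945, 44) ≈ -21.477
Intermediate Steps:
Function('a')(q, M) = Mul(Add(-2, M), Add(M, Mul(2, q))) (Function('a')(q, M) = Mul(Add(q, Add(M, q)), Add(-2, M)) = Mul(Add(M, Mul(2, q)), Add(-2, M)) = Mul(Add(-2, M), Add(M, Mul(2, q))))
Function('U')(u) = Mul(Rational(1, 2), Pow(u, -1), Add(-72, Pow(u, 2), Mul(35, u))) (Function('U')(u) = Mul(Add(u, Add(Pow(u, 2), Mul(-4, 18), Mul(-2, u), Mul(2, u, 18))), Pow(Add(u, u), -1)) = Mul(Add(u, Add(Pow(u, 2), -72, Mul(-2, u), Mul(36, u))), Pow(Mul(2, u), -1)) = Mul(Add(u, Add(-72, Pow(u, 2), Mul(34, u))), Mul(Rational(1, 2), Pow(u, -1))) = Mul(Add(-72, Pow(u, 2), Mul(35, u)), Mul(Rational(1, 2), Pow(u, -1))) = Mul(Rational(1, 2), Pow(u, -1), Add(-72, Pow(u, 2), Mul(35, u))))
Mul(Function('U')(Function('H')(-6)), Pow(Function('B')(125), -1)) = Mul(Add(Rational(35, 2), Mul(Rational(1, 2), 10), Mul(-36, Pow(10, -1))), Pow(Mul(-110, Pow(125, -1)), -1)) = Mul(Add(Rational(35, 2), 5, Mul(-36, Rational(1, 10))), Pow(Mul(-110, Rational(1, 125)), -1)) = Mul(Add(Rational(35, 2), 5, Rational(-18, 5)), Pow(Rational(-22, 25), -1)) = Mul(Rational(189, 10), Rational(-25, 22)) = Rational(-945, 44)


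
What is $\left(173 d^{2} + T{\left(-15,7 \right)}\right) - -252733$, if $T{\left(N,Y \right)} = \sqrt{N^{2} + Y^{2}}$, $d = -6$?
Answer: $258961 + \sqrt{274} \approx 2.5898 \cdot 10^{5}$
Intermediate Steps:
$\left(173 d^{2} + T{\left(-15,7 \right)}\right) - -252733 = \left(173 \left(-6\right)^{2} + \sqrt{\left(-15\right)^{2} + 7^{2}}\right) - -252733 = \left(173 \cdot 36 + \sqrt{225 + 49}\right) + 252733 = \left(6228 + \sqrt{274}\right) + 252733 = 258961 + \sqrt{274}$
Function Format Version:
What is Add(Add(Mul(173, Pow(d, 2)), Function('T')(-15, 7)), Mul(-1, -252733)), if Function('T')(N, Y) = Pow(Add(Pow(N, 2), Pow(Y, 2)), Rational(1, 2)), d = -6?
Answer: Add(258961, Pow(274, Rational(1, 2))) ≈ 2.5898e+5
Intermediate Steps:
Add(Add(Mul(173, Pow(d, 2)), Function('T')(-15, 7)), Mul(-1, -252733)) = Add(Add(Mul(173, Pow(-6, 2)), Pow(Add(Pow(-15, 2), Pow(7, 2)), Rational(1, 2))), Mul(-1, -252733)) = Add(Add(Mul(173, 36), Pow(Add(225, 49), Rational(1, 2))), 252733) = Add(Add(6228, Pow(274, Rational(1, 2))), 252733) = Add(258961, Pow(274, Rational(1, 2)))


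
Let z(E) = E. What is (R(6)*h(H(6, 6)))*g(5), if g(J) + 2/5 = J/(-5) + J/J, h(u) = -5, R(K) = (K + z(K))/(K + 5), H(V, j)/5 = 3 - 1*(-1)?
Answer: 24/11 ≈ 2.1818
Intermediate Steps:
H(V, j) = 20 (H(V, j) = 5*(3 - 1*(-1)) = 5*(3 + 1) = 5*4 = 20)
R(K) = 2*K/(5 + K) (R(K) = (K + K)/(K + 5) = (2*K)/(5 + K) = 2*K/(5 + K))
g(J) = ⅗ - J/5 (g(J) = -⅖ + (J/(-5) + J/J) = -⅖ + (J*(-⅕) + 1) = -⅖ + (-J/5 + 1) = -⅖ + (1 - J/5) = ⅗ - J/5)
(R(6)*h(H(6, 6)))*g(5) = ((2*6/(5 + 6))*(-5))*(⅗ - ⅕*5) = ((2*6/11)*(-5))*(⅗ - 1) = ((2*6*(1/11))*(-5))*(-⅖) = ((12/11)*(-5))*(-⅖) = -60/11*(-⅖) = 24/11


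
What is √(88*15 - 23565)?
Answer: I*√22245 ≈ 149.15*I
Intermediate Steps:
√(88*15 - 23565) = √(1320 - 23565) = √(-22245) = I*√22245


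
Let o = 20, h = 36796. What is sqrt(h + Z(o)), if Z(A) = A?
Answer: 4*sqrt(2301) ≈ 191.88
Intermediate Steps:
sqrt(h + Z(o)) = sqrt(36796 + 20) = sqrt(36816) = 4*sqrt(2301)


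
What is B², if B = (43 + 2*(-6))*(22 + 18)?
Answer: 1537600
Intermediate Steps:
B = 1240 (B = (43 - 12)*40 = 31*40 = 1240)
B² = 1240² = 1537600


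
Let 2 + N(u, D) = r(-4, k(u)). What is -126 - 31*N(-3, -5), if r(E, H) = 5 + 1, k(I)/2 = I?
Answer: -250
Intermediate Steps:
k(I) = 2*I
r(E, H) = 6
N(u, D) = 4 (N(u, D) = -2 + 6 = 4)
-126 - 31*N(-3, -5) = -126 - 31*4 = -126 - 124 = -250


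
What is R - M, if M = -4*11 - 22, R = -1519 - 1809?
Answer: -3262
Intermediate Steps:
R = -3328
M = -66 (M = -44 - 22 = -66)
R - M = -3328 - 1*(-66) = -3328 + 66 = -3262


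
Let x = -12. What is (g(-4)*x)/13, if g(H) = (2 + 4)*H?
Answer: 288/13 ≈ 22.154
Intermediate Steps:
g(H) = 6*H
(g(-4)*x)/13 = ((6*(-4))*(-12))/13 = -24*(-12)*(1/13) = 288*(1/13) = 288/13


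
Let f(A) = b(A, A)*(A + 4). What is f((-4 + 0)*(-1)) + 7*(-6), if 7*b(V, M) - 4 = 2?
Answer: -246/7 ≈ -35.143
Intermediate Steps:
b(V, M) = 6/7 (b(V, M) = 4/7 + (1/7)*2 = 4/7 + 2/7 = 6/7)
f(A) = 24/7 + 6*A/7 (f(A) = 6*(A + 4)/7 = 6*(4 + A)/7 = 24/7 + 6*A/7)
f((-4 + 0)*(-1)) + 7*(-6) = (24/7 + 6*((-4 + 0)*(-1))/7) + 7*(-6) = (24/7 + 6*(-4*(-1))/7) - 42 = (24/7 + (6/7)*4) - 42 = (24/7 + 24/7) - 42 = 48/7 - 42 = -246/7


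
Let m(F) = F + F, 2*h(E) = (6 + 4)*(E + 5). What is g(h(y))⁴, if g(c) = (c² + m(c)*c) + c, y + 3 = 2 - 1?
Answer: 226671210000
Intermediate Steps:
y = -2 (y = -3 + (2 - 1) = -3 + 1 = -2)
h(E) = 25 + 5*E (h(E) = ((6 + 4)*(E + 5))/2 = (10*(5 + E))/2 = (50 + 10*E)/2 = 25 + 5*E)
m(F) = 2*F
g(c) = c + 3*c² (g(c) = (c² + (2*c)*c) + c = (c² + 2*c²) + c = 3*c² + c = c + 3*c²)
g(h(y))⁴ = ((25 + 5*(-2))*(1 + 3*(25 + 5*(-2))))⁴ = ((25 - 10)*(1 + 3*(25 - 10)))⁴ = (15*(1 + 3*15))⁴ = (15*(1 + 45))⁴ = (15*46)⁴ = 690⁴ = 226671210000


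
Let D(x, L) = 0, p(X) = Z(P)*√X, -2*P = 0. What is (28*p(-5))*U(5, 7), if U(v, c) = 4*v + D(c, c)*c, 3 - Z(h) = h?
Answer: 1680*I*√5 ≈ 3756.6*I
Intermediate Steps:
P = 0 (P = -½*0 = 0)
Z(h) = 3 - h
p(X) = 3*√X (p(X) = (3 - 1*0)*√X = (3 + 0)*√X = 3*√X)
U(v, c) = 4*v (U(v, c) = 4*v + 0*c = 4*v + 0 = 4*v)
(28*p(-5))*U(5, 7) = (28*(3*√(-5)))*(4*5) = (28*(3*(I*√5)))*20 = (28*(3*I*√5))*20 = (84*I*√5)*20 = 1680*I*√5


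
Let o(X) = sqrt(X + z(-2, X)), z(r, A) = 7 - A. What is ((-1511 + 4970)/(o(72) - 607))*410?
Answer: -143473555/61407 - 236365*sqrt(7)/61407 ≈ -2346.6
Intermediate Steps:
o(X) = sqrt(7) (o(X) = sqrt(X + (7 - X)) = sqrt(7))
((-1511 + 4970)/(o(72) - 607))*410 = ((-1511 + 4970)/(sqrt(7) - 607))*410 = (3459/(-607 + sqrt(7)))*410 = 1418190/(-607 + sqrt(7))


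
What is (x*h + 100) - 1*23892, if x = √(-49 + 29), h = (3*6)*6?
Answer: -23792 + 216*I*√5 ≈ -23792.0 + 482.99*I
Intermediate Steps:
h = 108 (h = 18*6 = 108)
x = 2*I*√5 (x = √(-20) = 2*I*√5 ≈ 4.4721*I)
(x*h + 100) - 1*23892 = ((2*I*√5)*108 + 100) - 1*23892 = (216*I*√5 + 100) - 23892 = (100 + 216*I*√5) - 23892 = -23792 + 216*I*√5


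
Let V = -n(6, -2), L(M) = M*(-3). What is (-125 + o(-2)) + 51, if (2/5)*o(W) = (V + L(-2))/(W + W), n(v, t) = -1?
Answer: -627/8 ≈ -78.375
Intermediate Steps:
L(M) = -3*M
V = 1 (V = -1*(-1) = 1)
o(W) = 35/(4*W) (o(W) = 5*((1 - 3*(-2))/(W + W))/2 = 5*((1 + 6)/((2*W)))/2 = 5*(7*(1/(2*W)))/2 = 5*(7/(2*W))/2 = 35/(4*W))
(-125 + o(-2)) + 51 = (-125 + (35/4)/(-2)) + 51 = (-125 + (35/4)*(-½)) + 51 = (-125 - 35/8) + 51 = -1035/8 + 51 = -627/8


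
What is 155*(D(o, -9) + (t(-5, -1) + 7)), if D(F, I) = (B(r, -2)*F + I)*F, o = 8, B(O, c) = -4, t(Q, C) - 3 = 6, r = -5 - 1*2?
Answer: -48360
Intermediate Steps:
r = -7 (r = -5 - 2 = -7)
t(Q, C) = 9 (t(Q, C) = 3 + 6 = 9)
D(F, I) = F*(I - 4*F) (D(F, I) = (-4*F + I)*F = (I - 4*F)*F = F*(I - 4*F))
155*(D(o, -9) + (t(-5, -1) + 7)) = 155*(8*(-9 - 4*8) + (9 + 7)) = 155*(8*(-9 - 32) + 16) = 155*(8*(-41) + 16) = 155*(-328 + 16) = 155*(-312) = -48360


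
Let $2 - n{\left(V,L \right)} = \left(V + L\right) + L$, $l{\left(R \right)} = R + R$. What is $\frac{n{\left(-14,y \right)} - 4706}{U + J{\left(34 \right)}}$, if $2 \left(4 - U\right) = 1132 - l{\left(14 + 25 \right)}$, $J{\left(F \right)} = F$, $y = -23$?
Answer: $\frac{1548}{163} \approx 9.4969$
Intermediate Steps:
$l{\left(R \right)} = 2 R$
$n{\left(V,L \right)} = 2 - V - 2 L$ ($n{\left(V,L \right)} = 2 - \left(\left(V + L\right) + L\right) = 2 - \left(\left(L + V\right) + L\right) = 2 - \left(V + 2 L\right) = 2 - V - 2 L$)
$U = -523$ ($U = 4 - \frac{1132 - 2 \left(14 + 25\right)}{2} = 4 - \frac{1132 - 2 \cdot 39}{2} = 4 - \frac{1132 - 78}{2} = 4 - 527 = -523$)
$\frac{n{\left(-14,y \right)} - 4706}{U + J{\left(34 \right)}} = \frac{\left(2 - -14 - -46\right) - 4706}{-523 + 34} = \frac{\left(2 + 14 + 46\right) - 4706}{-489} = \left(62 - 4706\right) \left(- \frac{1}{489}\right) = \left(-4644\right) \left(- \frac{1}{489}\right) = \frac{1548}{163}$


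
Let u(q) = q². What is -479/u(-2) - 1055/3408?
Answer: -409163/3408 ≈ -120.06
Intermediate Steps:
-479/u(-2) - 1055/3408 = -479/((-2)²) - 1055/3408 = -479/4 - 1055*1/3408 = -479*¼ - 1055/3408 = -479/4 - 1055/3408 = -409163/3408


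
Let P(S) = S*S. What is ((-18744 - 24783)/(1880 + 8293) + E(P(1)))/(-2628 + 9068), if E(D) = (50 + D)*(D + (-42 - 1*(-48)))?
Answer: 598039/10919020 ≈ 0.054770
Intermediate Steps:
P(S) = S²
E(D) = (6 + D)*(50 + D) (E(D) = (50 + D)*(D + (-42 + 48)) = (50 + D)*(D + 6) = (50 + D)*(6 + D) = (6 + D)*(50 + D))
((-18744 - 24783)/(1880 + 8293) + E(P(1)))/(-2628 + 9068) = ((-18744 - 24783)/(1880 + 8293) + (300 + (1²)² + 56*1²))/(-2628 + 9068) = (-43527/10173 + (300 + 1² + 56*1))/6440 = (-43527*1/10173 + (300 + 1 + 56))*(1/6440) = (-14509/3391 + 357)*(1/6440) = (1196078/3391)*(1/6440) = 598039/10919020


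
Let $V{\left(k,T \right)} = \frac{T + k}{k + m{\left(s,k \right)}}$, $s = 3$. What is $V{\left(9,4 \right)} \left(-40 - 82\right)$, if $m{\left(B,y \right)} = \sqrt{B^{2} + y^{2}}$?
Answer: $1586 - \frac{1586 \sqrt{10}}{3} \approx -85.791$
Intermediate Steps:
$V{\left(k,T \right)} = \frac{T + k}{k + \sqrt{9 + k^{2}}}$ ($V{\left(k,T \right)} = \frac{T + k}{k + \sqrt{3^{2} + k^{2}}} = \frac{T + k}{k + \sqrt{9 + k^{2}}}$)
$V{\left(9,4 \right)} \left(-40 - 82\right) = \frac{4 + 9}{9 + \sqrt{9 + 9^{2}}} \left(-40 - 82\right) = \frac{1}{9 + \sqrt{9 + 81}} \cdot 13 \left(-122\right) = \frac{1}{9 + \sqrt{90}} \cdot 13 \left(-122\right) = \frac{1}{9 + 3 \sqrt{10}} \cdot 13 \left(-122\right) = \frac{13}{9 + 3 \sqrt{10}} \left(-122\right) = - \frac{1586}{9 + 3 \sqrt{10}}$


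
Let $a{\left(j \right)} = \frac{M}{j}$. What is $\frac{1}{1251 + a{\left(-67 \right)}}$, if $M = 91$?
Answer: $\frac{67}{83726} \approx 0.00080023$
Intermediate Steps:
$a{\left(j \right)} = \frac{91}{j}$
$\frac{1}{1251 + a{\left(-67 \right)}} = \frac{1}{1251 + \frac{91}{-67}} = \frac{1}{1251 + 91 \left(- \frac{1}{67}\right)} = \frac{1}{1251 - \frac{91}{67}} = \frac{1}{\frac{83726}{67}} = \frac{67}{83726}$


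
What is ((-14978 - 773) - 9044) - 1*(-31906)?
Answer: 7111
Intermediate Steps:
((-14978 - 773) - 9044) - 1*(-31906) = (-15751 - 9044) + 31906 = -24795 + 31906 = 7111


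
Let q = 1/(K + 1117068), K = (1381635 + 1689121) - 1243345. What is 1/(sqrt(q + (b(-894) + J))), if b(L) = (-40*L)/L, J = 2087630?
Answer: sqrt(18099314659853361669)/6146864915611 ≈ 0.00069211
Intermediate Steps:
K = 1827411 (K = 3070756 - 1243345 = 1827411)
b(L) = -40
q = 1/2944479 (q = 1/(1827411 + 1117068) = 1/2944479 ≈ 3.3962e-7)
1/(sqrt(q + (b(-894) + J))) = 1/(sqrt(1/2944479 + (-40 + 2087630))) = 1/(sqrt(1/2944479 + 2087590)) = 1/(sqrt(6146864915611/2944479)) = 1/(sqrt(18099314659853361669)/2944479) = sqrt(18099314659853361669)/6146864915611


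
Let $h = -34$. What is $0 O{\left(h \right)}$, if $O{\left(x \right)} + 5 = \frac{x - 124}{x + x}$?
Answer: $0$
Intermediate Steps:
$O{\left(x \right)} = -5 + \frac{-124 + x}{2 x}$ ($O{\left(x \right)} = -5 + \frac{x - 124}{x + x} = -5 + \frac{-124 + x}{2 x}$)
$0 O{\left(h \right)} = 0 \left(- \frac{9}{2} - \frac{62}{-34}\right) = 0 \left(- \frac{9}{2} - - \frac{31}{17}\right) = 0 \left(- \frac{9}{2} + \frac{31}{17}\right) = 0 \left(- \frac{91}{34}\right) = 0$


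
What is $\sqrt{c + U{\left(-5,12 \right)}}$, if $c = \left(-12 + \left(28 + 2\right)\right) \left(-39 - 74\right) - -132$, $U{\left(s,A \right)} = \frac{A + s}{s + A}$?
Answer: $i \sqrt{1901} \approx 43.6 i$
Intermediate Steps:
$U{\left(s,A \right)} = 1$ ($U{\left(s,A \right)} = \frac{A + s}{A + s} = 1$)
$c = -1902$ ($c = \left(-12 + 30\right) \left(-113\right) + 132 = 18 \left(-113\right) + 132 = -2034 + 132 = -1902$)
$\sqrt{c + U{\left(-5,12 \right)}} = \sqrt{-1902 + 1} = \sqrt{-1901} = i \sqrt{1901}$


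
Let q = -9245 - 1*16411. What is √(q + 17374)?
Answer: I*√8282 ≈ 91.005*I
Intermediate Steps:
q = -25656 (q = -9245 - 16411 = -25656)
√(q + 17374) = √(-25656 + 17374) = √(-8282) = I*√8282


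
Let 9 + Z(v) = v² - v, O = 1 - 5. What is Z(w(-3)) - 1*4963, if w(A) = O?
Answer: -4952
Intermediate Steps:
O = -4
w(A) = -4
Z(v) = -9 + v² - v (Z(v) = -9 + (v² - v) = -9 + v² - v)
Z(w(-3)) - 1*4963 = (-9 + (-4)² - 1*(-4)) - 1*4963 = (-9 + 16 + 4) - 4963 = 11 - 4963 = -4952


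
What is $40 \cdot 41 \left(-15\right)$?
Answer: $-24600$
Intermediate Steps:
$40 \cdot 41 \left(-15\right) = 1640 \left(-15\right) = -24600$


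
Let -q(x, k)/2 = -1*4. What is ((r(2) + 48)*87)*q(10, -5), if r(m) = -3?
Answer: 31320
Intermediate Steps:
q(x, k) = 8 (q(x, k) = -(-2)*4 = -2*(-4) = 8)
((r(2) + 48)*87)*q(10, -5) = ((-3 + 48)*87)*8 = (45*87)*8 = 3915*8 = 31320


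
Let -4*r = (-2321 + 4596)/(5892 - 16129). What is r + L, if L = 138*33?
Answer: 186479467/40948 ≈ 4554.1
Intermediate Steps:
L = 4554
r = 2275/40948 (r = -(-2321 + 4596)/(4*(5892 - 16129)) = -2275/(4*(-10237)) = -2275*(-1)/(4*10237) = -¼*(-2275/10237) = 2275/40948 ≈ 0.055558)
r + L = 2275/40948 + 4554 = 186479467/40948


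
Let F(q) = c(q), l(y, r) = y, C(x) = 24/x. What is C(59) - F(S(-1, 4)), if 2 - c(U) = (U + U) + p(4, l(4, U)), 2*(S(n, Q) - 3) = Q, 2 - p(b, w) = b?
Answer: 378/59 ≈ 6.4068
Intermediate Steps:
p(b, w) = 2 - b
S(n, Q) = 3 + Q/2
c(U) = 4 - 2*U (c(U) = 2 - ((U + U) + (2 - 1*4)) = 2 - (2*U + (2 - 4)) = 2 - (2*U - 2) = 2 - (-2 + 2*U) = 2 + (2 - 2*U) = 4 - 2*U)
F(q) = 4 - 2*q
C(59) - F(S(-1, 4)) = 24/59 - (4 - 2*(3 + (½)*4)) = 24*(1/59) - (4 - 2*(3 + 2)) = 24/59 - (4 - 2*5) = 24/59 - (4 - 10) = 24/59 - 1*(-6) = 24/59 + 6 = 378/59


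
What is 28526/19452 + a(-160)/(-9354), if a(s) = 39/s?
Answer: 3557825939/2426053440 ≈ 1.4665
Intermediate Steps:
28526/19452 + a(-160)/(-9354) = 28526/19452 + (39/(-160))/(-9354) = 28526*(1/19452) + (39*(-1/160))*(-1/9354) = 14263/9726 - 39/160*(-1/9354) = 14263/9726 + 13/498880 = 3557825939/2426053440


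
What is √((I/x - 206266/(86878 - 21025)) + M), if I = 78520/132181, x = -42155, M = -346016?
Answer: I*√23007131121792030561102785817738/8154196586487 ≈ 588.23*I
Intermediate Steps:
I = 78520/132181 (I = 78520*(1/132181) = 78520/132181 ≈ 0.59403)
√((I/x - 206266/(86878 - 21025)) + M) = √(((78520/132181)/(-42155) - 206266/(86878 - 21025)) - 346016) = √(((78520/132181)*(-1/42155) - 206266/65853) - 346016) = √((-15704/1114418011 - 206266*1/65853) - 346016) = √((-15704/1114418011 - 206266/65853) - 346016) = √(-229867579612438/73387769278383 - 346016) = √(-25393572242208584566/73387769278383) = I*√23007131121792030561102785817738/8154196586487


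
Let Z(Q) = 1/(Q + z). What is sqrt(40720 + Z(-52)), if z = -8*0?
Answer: 3*sqrt(3058523)/26 ≈ 201.79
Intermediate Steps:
z = 0
Z(Q) = 1/Q (Z(Q) = 1/(Q + 0) = 1/Q)
sqrt(40720 + Z(-52)) = sqrt(40720 + 1/(-52)) = sqrt(40720 - 1/52) = sqrt(2117439/52) = 3*sqrt(3058523)/26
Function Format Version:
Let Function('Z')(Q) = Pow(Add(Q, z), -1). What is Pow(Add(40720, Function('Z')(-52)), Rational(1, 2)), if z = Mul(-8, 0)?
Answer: Mul(Rational(3, 26), Pow(3058523, Rational(1, 2))) ≈ 201.79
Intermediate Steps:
z = 0
Function('Z')(Q) = Pow(Q, -1) (Function('Z')(Q) = Pow(Add(Q, 0), -1) = Pow(Q, -1))
Pow(Add(40720, Function('Z')(-52)), Rational(1, 2)) = Pow(Add(40720, Pow(-52, -1)), Rational(1, 2)) = Pow(Add(40720, Rational(-1, 52)), Rational(1, 2)) = Pow(Rational(2117439, 52), Rational(1, 2)) = Mul(Rational(3, 26), Pow(3058523, Rational(1, 2)))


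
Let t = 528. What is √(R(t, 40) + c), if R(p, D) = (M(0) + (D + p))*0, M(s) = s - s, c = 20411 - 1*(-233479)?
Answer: 3*√28210 ≈ 503.88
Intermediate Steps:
c = 253890 (c = 20411 + 233479 = 253890)
M(s) = 0
R(p, D) = 0 (R(p, D) = (0 + (D + p))*0 = (D + p)*0 = 0)
√(R(t, 40) + c) = √(0 + 253890) = √253890 = 3*√28210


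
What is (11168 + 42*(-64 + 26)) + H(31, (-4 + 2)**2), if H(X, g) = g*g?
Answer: 9588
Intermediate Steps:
H(X, g) = g**2
(11168 + 42*(-64 + 26)) + H(31, (-4 + 2)**2) = (11168 + 42*(-64 + 26)) + ((-4 + 2)**2)**2 = (11168 + 42*(-38)) + ((-2)**2)**2 = (11168 - 1596) + 4**2 = 9572 + 16 = 9588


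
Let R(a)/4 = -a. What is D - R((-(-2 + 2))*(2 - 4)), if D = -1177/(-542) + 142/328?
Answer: 115755/44444 ≈ 2.6045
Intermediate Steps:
R(a) = -4*a (R(a) = 4*(-a) = -4*a)
D = 115755/44444 (D = -1177*(-1/542) + 142*(1/328) = 1177/542 + 71/164 = 115755/44444 ≈ 2.6045)
D - R((-(-2 + 2))*(2 - 4)) = 115755/44444 - (-4)*(-(-2 + 2))*(2 - 4) = 115755/44444 - (-4)*-1*0*(-2) = 115755/44444 - (-4)*0*(-2) = 115755/44444 - (-4)*0 = 115755/44444 - 1*0 = 115755/44444 + 0 = 115755/44444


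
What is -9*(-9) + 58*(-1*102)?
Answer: -5835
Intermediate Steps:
-9*(-9) + 58*(-1*102) = 81 + 58*(-102) = 81 - 5916 = -5835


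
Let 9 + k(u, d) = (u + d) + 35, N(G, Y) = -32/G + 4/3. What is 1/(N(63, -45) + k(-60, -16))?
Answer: -63/3098 ≈ -0.020336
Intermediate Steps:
N(G, Y) = 4/3 - 32/G (N(G, Y) = -32/G + 4*(⅓) = -32/G + 4/3 = 4/3 - 32/G)
k(u, d) = 26 + d + u (k(u, d) = -9 + ((u + d) + 35) = -9 + ((d + u) + 35) = -9 + (35 + d + u) = 26 + d + u)
1/(N(63, -45) + k(-60, -16)) = 1/((4/3 - 32/63) + (26 - 16 - 60)) = 1/((4/3 - 32*1/63) - 50) = 1/((4/3 - 32/63) - 50) = 1/(52/63 - 50) = 1/(-3098/63) = -63/3098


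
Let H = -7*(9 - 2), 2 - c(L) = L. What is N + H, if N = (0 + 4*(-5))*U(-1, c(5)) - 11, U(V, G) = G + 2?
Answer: -40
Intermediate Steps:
c(L) = 2 - L
U(V, G) = 2 + G
H = -49 (H = -7*7 = -49)
N = 9 (N = (0 + 4*(-5))*(2 + (2 - 1*5)) - 11 = (0 - 20)*(2 + (2 - 5)) - 11 = -20*(2 - 3) - 11 = -20*(-1) - 11 = 20 - 11 = 9)
N + H = 9 - 49 = -40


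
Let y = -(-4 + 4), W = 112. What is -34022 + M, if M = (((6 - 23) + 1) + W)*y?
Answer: -34022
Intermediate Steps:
y = 0 (y = -1*0 = 0)
M = 0 (M = (((6 - 23) + 1) + 112)*0 = ((-17 + 1) + 112)*0 = (-16 + 112)*0 = 96*0 = 0)
-34022 + M = -34022 + 0 = -34022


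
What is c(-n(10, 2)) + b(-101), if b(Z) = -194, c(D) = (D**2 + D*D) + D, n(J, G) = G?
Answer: -188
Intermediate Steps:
c(D) = D + 2*D**2 (c(D) = (D**2 + D**2) + D = 2*D**2 + D = D + 2*D**2)
c(-n(10, 2)) + b(-101) = (-1*2)*(1 + 2*(-1*2)) - 194 = -2*(1 + 2*(-2)) - 194 = -2*(1 - 4) - 194 = -2*(-3) - 194 = 6 - 194 = -188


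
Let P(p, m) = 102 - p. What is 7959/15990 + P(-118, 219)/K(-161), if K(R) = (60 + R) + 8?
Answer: -925871/495690 ≈ -1.8678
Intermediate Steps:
K(R) = 68 + R
7959/15990 + P(-118, 219)/K(-161) = 7959/15990 + (102 - 1*(-118))/(68 - 161) = 7959*(1/15990) + (102 + 118)/(-93) = 2653/5330 + 220*(-1/93) = 2653/5330 - 220/93 = -925871/495690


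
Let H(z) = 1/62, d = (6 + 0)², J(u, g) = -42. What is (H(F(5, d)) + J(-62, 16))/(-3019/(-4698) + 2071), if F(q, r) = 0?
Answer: -6114447/301709887 ≈ -0.020266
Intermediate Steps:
d = 36 (d = 6² = 36)
H(z) = 1/62
(H(F(5, d)) + J(-62, 16))/(-3019/(-4698) + 2071) = (1/62 - 42)/(-3019/(-4698) + 2071) = -2603/(62*(-3019*(-1/4698) + 2071)) = -2603/(62*(3019/4698 + 2071)) = -2603/(62*9732577/4698) = -2603/62*4698/9732577 = -6114447/301709887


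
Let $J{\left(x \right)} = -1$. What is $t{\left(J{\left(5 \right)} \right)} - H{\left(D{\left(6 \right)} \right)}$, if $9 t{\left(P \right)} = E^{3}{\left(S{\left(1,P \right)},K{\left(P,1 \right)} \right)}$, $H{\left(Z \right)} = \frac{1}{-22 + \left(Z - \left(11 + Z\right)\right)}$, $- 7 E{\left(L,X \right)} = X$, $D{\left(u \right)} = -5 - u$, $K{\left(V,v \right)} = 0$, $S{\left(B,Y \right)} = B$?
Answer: $\frac{1}{33} \approx 0.030303$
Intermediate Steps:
$E{\left(L,X \right)} = - \frac{X}{7}$
$H{\left(Z \right)} = - \frac{1}{33}$ ($H{\left(Z \right)} = \frac{1}{-22 - 11} = \frac{1}{-33} = - \frac{1}{33}$)
$t{\left(P \right)} = 0$ ($t{\left(P \right)} = \frac{\left(\left(- \frac{1}{7}\right) 0\right)^{3}}{9} = \frac{0^{3}}{9} = \frac{1}{9} \cdot 0 = 0$)
$t{\left(J{\left(5 \right)} \right)} - H{\left(D{\left(6 \right)} \right)} = 0 - - \frac{1}{33} = 0 + \frac{1}{33} = \frac{1}{33}$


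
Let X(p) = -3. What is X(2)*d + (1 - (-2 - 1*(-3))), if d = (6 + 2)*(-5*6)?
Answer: 720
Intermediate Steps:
d = -240 (d = 8*(-30) = -240)
X(2)*d + (1 - (-2 - 1*(-3))) = -3*(-240) + (1 - (-2 - 1*(-3))) = 720 + (1 - (-2 + 3)) = 720 + (1 - 1*1) = 720 + (1 - 1) = 720 + 0 = 720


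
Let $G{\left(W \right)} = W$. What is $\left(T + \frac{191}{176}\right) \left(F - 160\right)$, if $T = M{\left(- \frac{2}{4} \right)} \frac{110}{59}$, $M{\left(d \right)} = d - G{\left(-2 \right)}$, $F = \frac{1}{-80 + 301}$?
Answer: $- \frac{1425285931}{2294864} \approx -621.08$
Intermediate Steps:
$F = \frac{1}{221} \approx 0.0045249$
$M{\left(d \right)} = 2 + d$ ($M{\left(d \right)} = d - -2 = d + 2 = 2 + d$)
$T = \frac{165}{59}$ ($T = \left(2 - \frac{2}{4}\right) \frac{110}{59} = \left(2 - \frac{1}{2}\right) 110 \cdot \frac{1}{59} = \left(2 - \frac{1}{2}\right) \frac{110}{59} = \frac{3}{2} \cdot \frac{110}{59} = \frac{165}{59} \approx 2.7966$)
$\left(T + \frac{191}{176}\right) \left(F - 160\right) = \left(\frac{165}{59} + \frac{191}{176}\right) \left(\frac{1}{221} - 160\right) = \left(\frac{165}{59} + 191 \cdot \frac{1}{176}\right) \left(- \frac{35359}{221}\right) = \left(\frac{165}{59} + \frac{191}{176}\right) \left(- \frac{35359}{221}\right) = \frac{40309}{10384} \left(- \frac{35359}{221}\right) = - \frac{1425285931}{2294864}$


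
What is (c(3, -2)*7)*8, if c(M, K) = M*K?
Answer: -336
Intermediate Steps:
c(M, K) = K*M
(c(3, -2)*7)*8 = (-2*3*7)*8 = -6*7*8 = -42*8 = -336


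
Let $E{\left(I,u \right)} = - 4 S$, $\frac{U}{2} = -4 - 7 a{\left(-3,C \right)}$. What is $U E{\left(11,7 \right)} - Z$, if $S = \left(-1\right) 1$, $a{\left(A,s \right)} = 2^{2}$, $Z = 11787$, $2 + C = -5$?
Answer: $-12043$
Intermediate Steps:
$C = -7$ ($C = -2 - 5 = -7$)
$a{\left(A,s \right)} = 4$
$U = -64$ ($U = 2 \left(-4 - 28\right) = 2 \left(-32\right) = -64$)
$S = -1$
$E{\left(I,u \right)} = 4$ ($E{\left(I,u \right)} = \left(-4\right) \left(-1\right) = 4$)
$U E{\left(11,7 \right)} - Z = \left(-64\right) 4 - 11787 = -256 - 11787 = -12043$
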